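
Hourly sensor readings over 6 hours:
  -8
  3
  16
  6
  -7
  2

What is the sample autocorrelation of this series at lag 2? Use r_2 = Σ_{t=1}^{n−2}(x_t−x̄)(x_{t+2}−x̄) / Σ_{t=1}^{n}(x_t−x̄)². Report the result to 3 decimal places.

Mean x̄ = (-8 + 3 + 16 + 6 − 7 + 2)/6 = 2.0000
Deviations from mean: -10.0000, 1.0000, 14.0000, 4.0000, -9.0000, 0.0000
Numerator Σ_{t=1}^{4}(x_t−x̄)(x_{t+2}−x̄) = -262.0000
Denominator Σ(x_t−x̄)² = 394.0000
r_2 = -262.0000 / 394.0000 = -0.665

-0.665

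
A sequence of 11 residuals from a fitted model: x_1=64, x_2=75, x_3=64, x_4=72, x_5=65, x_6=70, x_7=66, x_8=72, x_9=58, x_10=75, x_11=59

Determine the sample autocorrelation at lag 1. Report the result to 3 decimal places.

Mean x̄ = (64 + 75 + 64 + 72 + 65 + 70 + 66 + 72 + 58 + 75 + 59)/11 = 67.2727
Numerator Σ_{t=1}^{10}(x_t−x̄)(x_{t+1}−x̄) = -271.8926
Denominator Σ(x_t−x̄)² = 354.1818
r_1 = -271.8926 / 354.1818 = -0.768

-0.768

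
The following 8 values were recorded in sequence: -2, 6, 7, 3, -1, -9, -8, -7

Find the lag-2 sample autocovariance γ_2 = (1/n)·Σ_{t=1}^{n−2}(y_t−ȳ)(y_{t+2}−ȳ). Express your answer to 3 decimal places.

4.652

Mean ȳ = (-2 + 6 + 7 + 3 − 1 − 9 − 8 − 7)/8 = -1.3750
Σ_{t=1}^{6}(y_t−ȳ)(y_{t+2}−ȳ) = 37.2188
γ_2 = 37.2188 / 8 = 4.652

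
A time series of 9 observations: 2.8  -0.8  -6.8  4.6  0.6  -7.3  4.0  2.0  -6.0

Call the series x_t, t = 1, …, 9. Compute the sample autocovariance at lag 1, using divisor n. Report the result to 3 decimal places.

-7.369

Mean x̄ = (2.8 − 0.8 − 6.8 + 4.6 + 0.6 − 7.3 + 4.0 + 2.0 − 6.0)/9 = -0.7667
Σ_{t=1}^{8}(x_t−x̄)(x_{t+1}−x̄) = -66.3244
γ_1 = -66.3244 / 9 = -7.369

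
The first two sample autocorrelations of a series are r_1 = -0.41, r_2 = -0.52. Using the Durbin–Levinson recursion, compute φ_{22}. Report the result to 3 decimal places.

φ_{22} = (r_2 − r_1²) / (1 − r_1²)
r_1² = (-0.41)² = 0.1681
Numerator = -0.52 − 0.1681 = -0.6881; denominator = 1 − 0.1681 = 0.8319
φ_{22} = -0.6881 / 0.8319 = -0.827

-0.827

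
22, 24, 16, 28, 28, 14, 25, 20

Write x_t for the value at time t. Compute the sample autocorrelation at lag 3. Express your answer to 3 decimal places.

Mean x̄ = (22 + 24 + 16 + 28 + 28 + 14 + 25 + 20)/8 = 22.1250
Deviations from mean: -0.1250, 1.8750, -6.1250, 5.8750, 5.8750, -8.1250, 2.8750, -2.1250
Numerator Σ_{t=1}^{5}(x_t−x̄)(x_{t+3}−x̄) = 64.4531
Denominator Σ(x_t−x̄)² = 188.8750
r_3 = 64.4531 / 188.8750 = 0.341

0.341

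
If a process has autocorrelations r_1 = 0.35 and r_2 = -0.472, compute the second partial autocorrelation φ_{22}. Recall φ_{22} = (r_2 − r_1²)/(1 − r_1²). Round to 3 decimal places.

φ_{22} = (r_2 − r_1²) / (1 − r_1²)
r_1² = (0.35)² = 0.1225
Numerator = -0.472 − 0.1225 = -0.5945; denominator = 1 − 0.1225 = 0.8775
φ_{22} = -0.5945 / 0.8775 = -0.677

-0.677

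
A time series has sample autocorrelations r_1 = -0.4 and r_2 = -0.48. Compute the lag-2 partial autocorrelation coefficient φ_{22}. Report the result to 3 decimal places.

-0.762

φ_{22} = (r_2 − r_1²) / (1 − r_1²)
r_1² = (-0.4)² = 0.16
Numerator = -0.48 − 0.1600 = -0.6400; denominator = 1 − 0.1600 = 0.8400
φ_{22} = -0.6400 / 0.8400 = -0.762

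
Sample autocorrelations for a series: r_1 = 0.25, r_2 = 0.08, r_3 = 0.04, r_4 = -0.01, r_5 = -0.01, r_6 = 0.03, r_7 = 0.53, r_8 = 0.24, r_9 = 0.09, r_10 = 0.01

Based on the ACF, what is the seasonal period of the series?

The largest autocorrelation is r_7 = 0.53; the remaining lags stay at or below 0.25. The elevated value at lag 1 (0.25), dropping to 0.08 at lag 2, reflects decaying short-term dependence rather than seasonality.
The dominant spike at lag 7 indicates a seasonal period of 7.

7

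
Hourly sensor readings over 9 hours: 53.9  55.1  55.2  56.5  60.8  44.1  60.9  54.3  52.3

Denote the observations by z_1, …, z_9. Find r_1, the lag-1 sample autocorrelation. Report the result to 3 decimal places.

Mean z̄ = (53.9 + 55.1 + 55.2 + 56.5 + 60.8 + 44.1 + 60.9 + 54.3 + 52.3)/9 = 54.7889
Numerator Σ_{t=1}^{8}(z_t−z̄)(z_{t+1}−z̄) = -120.5035
Denominator Σ(z_t−z̄)² = 198.1489
r_1 = -120.5035 / 198.1489 = -0.608

-0.608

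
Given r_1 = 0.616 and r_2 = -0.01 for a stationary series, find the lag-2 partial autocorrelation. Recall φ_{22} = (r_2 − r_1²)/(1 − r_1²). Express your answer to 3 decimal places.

φ_{22} = (r_2 − r_1²) / (1 − r_1²)
r_1² = (0.616)² = 0.379456
Numerator = -0.01 − 0.3795 = -0.3895; denominator = 1 − 0.3795 = 0.6205
φ_{22} = -0.3895 / 0.6205 = -0.628

-0.628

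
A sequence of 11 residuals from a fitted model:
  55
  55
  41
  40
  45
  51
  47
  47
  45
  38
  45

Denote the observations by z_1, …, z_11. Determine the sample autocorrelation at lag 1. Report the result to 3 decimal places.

0.282

Mean z̄ = (55 + 55 + 41 + 40 + 45 + 51 + 47 + 47 + 45 + 38 + 45)/11 = 46.2727
Numerator Σ_{t=1}^{10}(z_t−z̄)(z_{t+1}−z̄) = 89.2893
Denominator Σ(z_t−z̄)² = 316.1818
r_1 = 89.2893 / 316.1818 = 0.282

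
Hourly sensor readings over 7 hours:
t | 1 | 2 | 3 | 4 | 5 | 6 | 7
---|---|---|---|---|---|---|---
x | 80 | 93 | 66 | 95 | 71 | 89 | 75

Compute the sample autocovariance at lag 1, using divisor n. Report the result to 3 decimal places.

-96.093

Mean x̄ = (80 + 93 + 66 + 95 + 71 + 89 + 75)/7 = 81.2857
Σ_{t=1}^{6}(x_t−x̄)(x_{t+1}−x̄) = -672.6531
γ_1 = -672.6531 / 7 = -96.093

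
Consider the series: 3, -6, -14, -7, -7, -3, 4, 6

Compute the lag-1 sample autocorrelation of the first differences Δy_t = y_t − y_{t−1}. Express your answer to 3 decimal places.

First differences Δy: -9, -8, 7, 0, 4, 7, 2
Mean of differences = 0.4286
Numerator Σ(Δy_t−Δȳ)(Δy_{t+1}−Δȳ) = 53.5306
Denominator Σ(Δy_t−Δȳ)² = 261.7143
r_1(Δy) = 53.5306 / 261.7143 = 0.205

0.205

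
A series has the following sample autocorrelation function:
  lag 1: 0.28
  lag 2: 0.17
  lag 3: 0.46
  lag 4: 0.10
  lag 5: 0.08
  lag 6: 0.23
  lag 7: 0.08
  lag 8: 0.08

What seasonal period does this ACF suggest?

The largest autocorrelation is r_3 = 0.46; the remaining lags stay at or below 0.28. The elevated value at lag 1 (0.28), dropping to 0.17 at lag 2, reflects decaying short-term dependence rather than seasonality.
The dominant spike at lag 3 indicates a seasonal period of 3.

3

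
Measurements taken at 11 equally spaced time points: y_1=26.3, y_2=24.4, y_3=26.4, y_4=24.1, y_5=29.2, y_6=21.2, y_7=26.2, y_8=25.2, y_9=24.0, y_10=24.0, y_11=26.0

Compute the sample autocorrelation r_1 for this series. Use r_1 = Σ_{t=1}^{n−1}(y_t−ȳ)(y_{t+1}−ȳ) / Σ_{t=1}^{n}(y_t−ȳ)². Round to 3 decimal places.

Mean ȳ = (26.3 + 24.4 + 26.4 + 24.1 + 29.2 + 21.2 + 26.2 + 25.2 + 24.0 + 24.0 + 26.0)/11 = 25.1818
Numerator Σ_{t=1}^{10}(y_t−ȳ)(y_{t+1}−ȳ) = -27.1185
Denominator Σ(y_t−ȳ)² = 41.0164
r_1 = -27.1185 / 41.0164 = -0.661

-0.661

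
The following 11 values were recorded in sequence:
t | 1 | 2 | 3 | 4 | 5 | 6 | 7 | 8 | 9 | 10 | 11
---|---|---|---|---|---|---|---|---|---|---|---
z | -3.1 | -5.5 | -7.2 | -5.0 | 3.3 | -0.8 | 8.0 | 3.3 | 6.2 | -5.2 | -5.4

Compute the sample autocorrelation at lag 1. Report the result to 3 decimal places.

Mean z̄ = (-3.1 − 5.5 − 7.2 − 5.0 + 3.3 − 0.8 + 8.0 + 3.3 + 6.2 − 5.2 − 5.4)/11 = -1.0364
Numerator Σ_{t=1}^{10}(z_t−z̄)(z_{t+1}−z̄) = 105.7305
Denominator Σ(z_t−z̄)² = 285.9455
r_1 = 105.7305 / 285.9455 = 0.370

0.370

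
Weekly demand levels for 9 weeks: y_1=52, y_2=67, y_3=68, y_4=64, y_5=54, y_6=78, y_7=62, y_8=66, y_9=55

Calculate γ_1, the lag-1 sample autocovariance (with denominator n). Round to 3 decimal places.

-22.557

Mean ȳ = (52 + 67 + 68 + 64 + 54 + 78 + 62 + 66 + 55)/9 = 62.8889
Σ_{t=1}^{8}(y_t−ȳ)(y_{t+1}−ȳ) = -203.0123
γ_1 = -203.0123 / 9 = -22.557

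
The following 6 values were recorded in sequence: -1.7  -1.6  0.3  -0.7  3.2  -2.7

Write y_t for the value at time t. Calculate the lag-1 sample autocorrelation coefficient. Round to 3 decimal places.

-0.389

Mean ȳ = (-1.7 − 1.6 + 0.3 − 0.7 + 3.2 − 2.7)/6 = -0.5333
Σ(y_t−ȳ)(y_{t+1}−ȳ) = (1.2444) + (-0.8889) + (-0.1389) + (-0.6222) + (-8.0889) = -8.4944
Denominator Σ(y_t−ȳ)² = 21.8533
r_1 = -8.4944 / 21.8533 = -0.389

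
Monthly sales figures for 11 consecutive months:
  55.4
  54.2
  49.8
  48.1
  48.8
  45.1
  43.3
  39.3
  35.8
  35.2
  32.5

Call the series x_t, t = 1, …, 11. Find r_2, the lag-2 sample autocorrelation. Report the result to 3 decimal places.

Mean x̄ = (55.4 + 54.2 + 49.8 + 48.1 + 48.8 + 45.1 + 43.3 + 39.3 + 35.8 + 35.2 + 32.5)/11 = 44.3182
Numerator Σ_{t=1}^{9}(x_t−x̄)(x_{t+2}−x̄) = 272.2575
Denominator Σ(x_t−x̄)² = 607.0964
r_2 = 272.2575 / 607.0964 = 0.448

0.448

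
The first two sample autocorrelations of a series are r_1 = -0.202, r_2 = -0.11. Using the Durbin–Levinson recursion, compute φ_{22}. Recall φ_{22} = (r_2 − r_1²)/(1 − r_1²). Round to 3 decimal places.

-0.157

φ_{22} = (r_2 − r_1²) / (1 − r_1²)
r_1² = (-0.202)² = 0.040804
Numerator = -0.11 − 0.0408 = -0.1508; denominator = 1 − 0.0408 = 0.9592
φ_{22} = -0.1508 / 0.9592 = -0.157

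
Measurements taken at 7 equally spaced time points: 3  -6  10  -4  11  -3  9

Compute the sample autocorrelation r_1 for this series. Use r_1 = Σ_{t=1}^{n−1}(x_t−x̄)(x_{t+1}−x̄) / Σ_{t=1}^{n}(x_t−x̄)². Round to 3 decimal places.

-0.804

Mean x̄ = (3 − 6 + 10 − 4 + 11 − 3 + 9)/7 = 2.8571
Deviations from mean: 0.1429, -8.8571, 7.1429, -6.8571, 8.1429, -5.8571, 6.1429
Numerator Σ_{t=1}^{6}(x_t−x̄)(x_{t+1}−x̄) = -253.0204
Denominator Σ(x_t−x̄)² = 314.8571
r_1 = -253.0204 / 314.8571 = -0.804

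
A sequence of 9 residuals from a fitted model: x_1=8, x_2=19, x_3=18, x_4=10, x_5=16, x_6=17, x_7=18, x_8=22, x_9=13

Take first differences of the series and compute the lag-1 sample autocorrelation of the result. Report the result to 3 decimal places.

-0.246

First differences Δx: 11, -1, -8, 6, 1, 1, 4, -9
Mean of differences = 0.6250
Numerator Σ(Δx_t−Δx̄)(Δx_{t+1}−Δx̄) = -78.2656
Denominator Σ(Δx_t−Δx̄)² = 317.8750
r_1(Δx) = -78.2656 / 317.8750 = -0.246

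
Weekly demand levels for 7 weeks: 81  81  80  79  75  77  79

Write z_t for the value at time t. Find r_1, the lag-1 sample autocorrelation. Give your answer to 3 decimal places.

0.470

Mean z̄ = (81 + 81 + 80 + 79 + 75 + 77 + 79)/7 = 78.8571
Deviations from mean: 2.1429, 2.1429, 1.1429, 0.1429, -3.8571, -1.8571, 0.1429
Numerator Σ_{t=1}^{6}(z_t−z̄)(z_{t+1}−z̄) = 13.5510
Denominator Σ(z_t−z̄)² = 28.8571
r_1 = 13.5510 / 28.8571 = 0.470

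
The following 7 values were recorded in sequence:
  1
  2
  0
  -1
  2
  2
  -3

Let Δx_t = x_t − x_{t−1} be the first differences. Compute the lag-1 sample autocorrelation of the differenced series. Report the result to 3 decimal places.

First differences Δx: 1, -2, -1, 3, 0, -5
Mean of differences = -0.6667
Numerator Σ(Δx_t−Δx̄)(Δx_{t+1}−Δx̄) = -3.4444
Denominator Σ(Δx_t−Δx̄)² = 37.3333
r_1(Δx) = -3.4444 / 37.3333 = -0.092

-0.092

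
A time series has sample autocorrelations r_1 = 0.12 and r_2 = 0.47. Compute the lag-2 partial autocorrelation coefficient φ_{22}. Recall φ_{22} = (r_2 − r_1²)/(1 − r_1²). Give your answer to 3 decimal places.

0.462

φ_{22} = (r_2 − r_1²) / (1 − r_1²)
r_1² = (0.12)² = 0.0144
Numerator = 0.47 − 0.0144 = 0.4556; denominator = 1 − 0.0144 = 0.9856
φ_{22} = 0.4556 / 0.9856 = 0.462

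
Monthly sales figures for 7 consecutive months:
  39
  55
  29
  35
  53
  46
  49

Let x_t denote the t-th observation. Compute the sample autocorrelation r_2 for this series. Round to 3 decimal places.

-0.243

Mean x̄ = (39 + 55 + 29 + 35 + 53 + 46 + 49)/7 = 43.7143
Σ(x_t−x̄)(x_{t+2}−x̄) = (69.3673) + (-98.3469) + (-136.6327) + (-19.9184) + (49.0816) = -136.4490
Denominator Σ(x_t−x̄)² = 561.4286
r_2 = -136.4490 / 561.4286 = -0.243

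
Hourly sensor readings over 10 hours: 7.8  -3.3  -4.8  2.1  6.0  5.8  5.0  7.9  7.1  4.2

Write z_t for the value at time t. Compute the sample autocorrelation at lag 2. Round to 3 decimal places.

Mean z̄ = (7.8 − 3.3 − 4.8 + 2.1 + 6.0 + 5.8 + 5.0 + 7.9 + 7.1 + 4.2)/10 = 3.7800
Numerator Σ_{t=1}^{8}(z_t−z̄)(z_{t+2}−z̄) = -28.2268
Denominator Σ(z_t−z̄)² = 181.3960
r_2 = -28.2268 / 181.3960 = -0.156

-0.156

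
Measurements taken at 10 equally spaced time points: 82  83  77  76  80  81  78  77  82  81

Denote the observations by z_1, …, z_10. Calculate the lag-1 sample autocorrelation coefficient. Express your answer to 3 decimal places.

0.127

Mean z̄ = (82 + 83 + 77 + 76 + 80 + 81 + 78 + 77 + 82 + 81)/10 = 79.7000
Numerator Σ_{t=1}^{9}(z_t−z̄)(z_{t+1}−z̄) = 7.1100
Denominator Σ(z_t−z̄)² = 56.1000
r_1 = 7.1100 / 56.1000 = 0.127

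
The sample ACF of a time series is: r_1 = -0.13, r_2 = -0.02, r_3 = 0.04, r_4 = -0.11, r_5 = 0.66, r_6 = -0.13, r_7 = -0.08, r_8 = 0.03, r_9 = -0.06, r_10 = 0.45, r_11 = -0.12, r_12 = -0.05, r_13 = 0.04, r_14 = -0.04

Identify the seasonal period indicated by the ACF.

The largest autocorrelation is r_5 = 0.66, with a weaker echo at lag 10 (0.45); the remaining lags stay at or below 0.04.
The dominant spike at lag 5 indicates a seasonal period of 5.

5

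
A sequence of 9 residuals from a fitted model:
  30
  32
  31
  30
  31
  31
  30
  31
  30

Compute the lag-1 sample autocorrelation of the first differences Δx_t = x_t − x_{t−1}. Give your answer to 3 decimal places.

First differences Δx: 2, -1, -1, 1, 0, -1, 1, -1
Mean of differences = 0.0000
Numerator Σ(Δx_t−Δx̄)(Δx_{t+1}−Δx̄) = -4.0000
Denominator Σ(Δx_t−Δx̄)² = 10.0000
r_1(Δx) = -4.0000 / 10.0000 = -0.400

-0.400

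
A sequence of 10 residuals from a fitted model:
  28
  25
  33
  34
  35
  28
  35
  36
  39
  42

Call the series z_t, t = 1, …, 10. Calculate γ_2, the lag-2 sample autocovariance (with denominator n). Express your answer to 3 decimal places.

Mean z̄ = (28 + 25 + 33 + 34 + 35 + 28 + 35 + 36 + 39 + 42)/10 = 33.5000
Σ_{t=1}^{8}(z_t−z̄)(z_{t+2}−z̄) = 13.0000
γ_2 = 13.0000 / 10 = 1.300

1.300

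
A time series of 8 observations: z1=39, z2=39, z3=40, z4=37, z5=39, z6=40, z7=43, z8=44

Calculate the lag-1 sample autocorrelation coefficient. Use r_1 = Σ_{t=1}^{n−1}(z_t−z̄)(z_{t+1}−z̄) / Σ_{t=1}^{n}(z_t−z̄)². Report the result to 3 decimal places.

Mean z̄ = (39 + 39 + 40 + 37 + 39 + 40 + 43 + 44)/8 = 40.1250
Deviations from mean: -1.1250, -1.1250, -0.1250, -3.1250, -1.1250, -0.1250, 2.8750, 3.8750
Σ(z_t−z̄)(z_{t+1}−z̄) = (1.2656) + (0.1406) + (0.3906) + (3.5156) + (0.1406) + (-0.3594) + (11.1406) = 16.2344
Denominator Σ(z_t−z̄)² = 36.8750
r_1 = 16.2344 / 36.8750 = 0.440

0.440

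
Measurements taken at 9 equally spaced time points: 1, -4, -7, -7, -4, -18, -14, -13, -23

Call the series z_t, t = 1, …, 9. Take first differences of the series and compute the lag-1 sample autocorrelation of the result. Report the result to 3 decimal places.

First differences Δz: -5, -3, 0, 3, -14, 4, 1, -10
Mean of differences = -3.0000
Numerator Σ(Δz_t−Δz̄)(Δz_{t+1}−Δz̄) = -125.0000
Denominator Σ(Δz_t−Δz̄)² = 284.0000
r_1(Δz) = -125.0000 / 284.0000 = -0.440

-0.440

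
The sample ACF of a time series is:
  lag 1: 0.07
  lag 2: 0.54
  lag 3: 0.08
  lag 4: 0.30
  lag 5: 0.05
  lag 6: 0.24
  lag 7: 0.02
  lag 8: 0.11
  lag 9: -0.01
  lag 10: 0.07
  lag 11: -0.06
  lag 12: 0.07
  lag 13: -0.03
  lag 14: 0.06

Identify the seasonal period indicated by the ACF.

2

The largest autocorrelation is r_2 = 0.54, with weaker echoes at lags 4 (0.30) and 6 (0.24); the remaining lags stay at or below 0.11.
The dominant spike at lag 2 indicates a seasonal period of 2.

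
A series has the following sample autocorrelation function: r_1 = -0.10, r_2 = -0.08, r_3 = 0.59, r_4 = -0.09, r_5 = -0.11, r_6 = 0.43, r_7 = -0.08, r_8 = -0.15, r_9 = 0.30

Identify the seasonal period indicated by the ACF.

The largest autocorrelation is r_3 = 0.59, with weaker echoes at lags 6 (0.43) and 9 (0.30); the remaining lags stay at or below -0.08.
The dominant spike at lag 3 indicates a seasonal period of 3.

3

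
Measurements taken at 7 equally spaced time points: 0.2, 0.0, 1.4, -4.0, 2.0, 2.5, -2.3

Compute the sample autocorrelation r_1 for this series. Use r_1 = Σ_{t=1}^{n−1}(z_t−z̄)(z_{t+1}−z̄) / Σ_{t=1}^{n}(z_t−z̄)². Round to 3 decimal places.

Mean z̄ = (0.2 + 0.0 + 1.4 − 4.0 + 2.0 + 2.5 − 2.3)/7 = -0.0286
Deviations from mean: 0.2286, 0.0286, 1.4286, -3.9714, 2.0286, 2.5286, -2.2714
Σ(z_t−z̄)(z_{t+1}−z̄) = (0.0065) + (0.0408) + (-5.6735) + (-8.0563) + (5.1294) + (-5.7435) = -14.2965
Denominator Σ(z_t−z̄)² = 33.5343
r_1 = -14.2965 / 33.5343 = -0.426

-0.426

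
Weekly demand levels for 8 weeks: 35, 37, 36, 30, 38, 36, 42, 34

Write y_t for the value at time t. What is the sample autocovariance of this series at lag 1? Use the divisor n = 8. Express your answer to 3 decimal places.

Mean ȳ = (35 + 37 + 36 + 30 + 38 + 36 + 42 + 34)/8 = 36.0000
Deviations: -1.0000, 1.0000, 0.0000, -6.0000, 2.0000, 0.0000, 6.0000, -2.0000
Σ_{t=1}^{7}(y_t−ȳ)(y_{t+1}−ȳ) = -25.0000
γ_1 = -25.0000 / 8 = -3.125

-3.125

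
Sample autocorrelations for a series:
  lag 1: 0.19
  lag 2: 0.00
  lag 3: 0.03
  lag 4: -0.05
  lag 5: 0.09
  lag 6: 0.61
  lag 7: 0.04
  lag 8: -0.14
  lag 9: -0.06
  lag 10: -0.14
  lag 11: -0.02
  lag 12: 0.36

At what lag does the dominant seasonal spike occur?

6

The largest autocorrelation is r_6 = 0.61, with a weaker echo at lag 12 (0.36); the remaining lags stay at or below 0.19.
The dominant spike at lag 6 indicates a seasonal period of 6.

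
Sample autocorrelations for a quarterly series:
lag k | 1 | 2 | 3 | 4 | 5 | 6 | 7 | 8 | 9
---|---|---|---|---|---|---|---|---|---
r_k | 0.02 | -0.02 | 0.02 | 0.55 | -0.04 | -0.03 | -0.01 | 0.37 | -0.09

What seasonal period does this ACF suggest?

The largest autocorrelation is r_4 = 0.55, with a weaker echo at lag 8 (0.37); the remaining lags stay at or below 0.02.
The dominant spike at lag 4 indicates a seasonal period of 4.

4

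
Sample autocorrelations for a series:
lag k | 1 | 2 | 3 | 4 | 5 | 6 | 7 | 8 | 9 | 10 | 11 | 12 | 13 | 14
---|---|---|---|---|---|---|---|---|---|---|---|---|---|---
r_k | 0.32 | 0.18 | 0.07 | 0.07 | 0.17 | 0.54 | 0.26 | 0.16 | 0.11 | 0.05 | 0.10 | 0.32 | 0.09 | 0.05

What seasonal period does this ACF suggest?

The largest autocorrelation is r_6 = 0.54; the remaining lags stay at or below 0.32. The elevated value at lag 1 (0.32), dropping to 0.18 at lag 2, reflects decaying short-term dependence rather than seasonality.
The dominant spike at lag 6 indicates a seasonal period of 6.

6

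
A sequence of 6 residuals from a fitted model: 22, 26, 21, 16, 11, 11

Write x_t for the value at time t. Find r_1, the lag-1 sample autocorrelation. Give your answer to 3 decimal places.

Mean x̄ = (22 + 26 + 21 + 16 + 11 + 11)/6 = 17.8333
Σ(x_t−x̄)(x_{t+1}−x̄) = (34.0278) + (25.8611) + (-5.8056) + (12.5278) + (46.6944) = 113.3056
Denominator Σ(x_t−x̄)² = 190.8333
r_1 = 113.3056 / 190.8333 = 0.594

0.594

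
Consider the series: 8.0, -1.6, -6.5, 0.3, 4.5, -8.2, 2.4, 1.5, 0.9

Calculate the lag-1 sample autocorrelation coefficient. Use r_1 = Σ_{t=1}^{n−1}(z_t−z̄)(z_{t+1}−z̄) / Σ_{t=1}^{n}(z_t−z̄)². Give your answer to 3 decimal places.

Mean z̄ = (8.0 − 1.6 − 6.5 + 0.3 + 4.5 − 8.2 + 2.4 + 1.5 + 0.9)/9 = 0.1444
Numerator Σ_{t=1}^{8}(z_t−z̄)(z_{t+1}−z̄) = -53.5531
Denominator Σ(z_t−z̄)² = 205.0222
r_1 = -53.5531 / 205.0222 = -0.261

-0.261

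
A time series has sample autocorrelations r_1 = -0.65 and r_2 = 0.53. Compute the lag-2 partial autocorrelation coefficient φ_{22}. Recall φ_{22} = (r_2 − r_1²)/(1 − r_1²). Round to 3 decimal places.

φ_{22} = (r_2 − r_1²) / (1 − r_1²)
r_1² = (-0.65)² = 0.4225
Numerator = 0.53 − 0.4225 = 0.1075; denominator = 1 − 0.4225 = 0.5775
φ_{22} = 0.1075 / 0.5775 = 0.186

0.186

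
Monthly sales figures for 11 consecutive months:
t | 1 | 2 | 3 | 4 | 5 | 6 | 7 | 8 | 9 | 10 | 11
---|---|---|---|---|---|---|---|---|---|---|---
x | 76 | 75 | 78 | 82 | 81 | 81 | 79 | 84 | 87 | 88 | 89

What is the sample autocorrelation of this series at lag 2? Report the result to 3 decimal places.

Mean x̄ = (76 + 75 + 78 + 82 + 81 + 81 + 79 + 84 + 87 + 88 + 89)/11 = 81.8182
Numerator Σ_{t=1}^{9}(x_t−x̄)(x_{t+2}−x̄) = 60.5702
Denominator Σ(x_t−x̄)² = 225.6364
r_2 = 60.5702 / 225.6364 = 0.268

0.268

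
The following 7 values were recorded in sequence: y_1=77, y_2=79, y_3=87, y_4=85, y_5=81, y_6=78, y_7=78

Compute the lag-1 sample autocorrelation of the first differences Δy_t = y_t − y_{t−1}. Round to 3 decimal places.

0.208

First differences Δy: 2, 8, -2, -4, -3, 0
Mean of differences = 0.1667
Numerator Σ(Δy_t−Δȳ)(Δy_{t+1}−Δȳ) = 20.1389
Denominator Σ(Δy_t−Δȳ)² = 96.8333
r_1(Δy) = 20.1389 / 96.8333 = 0.208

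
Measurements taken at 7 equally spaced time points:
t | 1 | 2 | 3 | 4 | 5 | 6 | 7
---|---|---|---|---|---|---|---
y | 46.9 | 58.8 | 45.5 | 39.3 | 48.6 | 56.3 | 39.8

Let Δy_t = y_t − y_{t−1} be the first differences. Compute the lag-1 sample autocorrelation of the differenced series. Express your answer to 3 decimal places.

First differences Δy: 11.9, -13.3, -6.2, 9.3, 7.7, -16.5
Mean of differences = -1.1833
Numerator Σ(Δy_t−Δȳ)(Δy_{t+1}−Δȳ) = -193.2686
Denominator Σ(Δy_t−Δȳ)² = 766.5683
r_1(Δy) = -193.2686 / 766.5683 = -0.252

-0.252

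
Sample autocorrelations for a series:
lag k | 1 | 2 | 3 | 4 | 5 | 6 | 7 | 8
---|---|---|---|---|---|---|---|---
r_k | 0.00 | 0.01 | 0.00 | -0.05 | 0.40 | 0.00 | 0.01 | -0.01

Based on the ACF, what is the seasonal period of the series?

5

The largest autocorrelation is r_5 = 0.40; the remaining lags stay at or below 0.01.
The dominant spike at lag 5 indicates a seasonal period of 5.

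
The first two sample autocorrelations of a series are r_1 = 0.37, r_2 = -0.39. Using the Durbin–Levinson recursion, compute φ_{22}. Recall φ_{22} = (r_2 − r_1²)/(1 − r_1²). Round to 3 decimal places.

-0.610

φ_{22} = (r_2 − r_1²) / (1 − r_1²)
r_1² = (0.37)² = 0.1369
Numerator = -0.39 − 0.1369 = -0.5269; denominator = 1 − 0.1369 = 0.8631
φ_{22} = -0.5269 / 0.8631 = -0.610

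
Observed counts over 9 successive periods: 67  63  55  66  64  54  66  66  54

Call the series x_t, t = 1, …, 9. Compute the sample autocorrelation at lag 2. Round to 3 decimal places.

Mean x̄ = (67 + 63 + 55 + 66 + 64 + 54 + 66 + 66 + 54)/9 = 61.6667
Σ(x_t−x̄)(x_{t+2}−x̄) = (-35.5556) + (5.7778) + (-15.5556) + (-33.2222) + (10.1111) + (-33.2222) + (-33.2222) = -134.8889
Denominator Σ(x_t−x̄)² = 254.0000
r_2 = -134.8889 / 254.0000 = -0.531

-0.531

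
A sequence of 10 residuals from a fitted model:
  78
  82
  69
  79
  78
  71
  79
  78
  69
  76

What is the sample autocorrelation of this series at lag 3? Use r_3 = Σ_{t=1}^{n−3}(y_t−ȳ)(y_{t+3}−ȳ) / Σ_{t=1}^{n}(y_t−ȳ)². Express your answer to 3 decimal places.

Mean ȳ = (78 + 82 + 69 + 79 + 78 + 71 + 79 + 78 + 69 + 76)/10 = 75.9000
Numerator Σ_{t=1}^{7}(y_t−ȳ)(y_{t+3}−ȳ) = 101.2700
Denominator Σ(y_t−ȳ)² = 188.9000
r_3 = 101.2700 / 188.9000 = 0.536

0.536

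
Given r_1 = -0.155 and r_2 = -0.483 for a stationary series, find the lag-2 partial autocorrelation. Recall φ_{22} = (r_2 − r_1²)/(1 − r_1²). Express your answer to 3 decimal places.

-0.520

φ_{22} = (r_2 − r_1²) / (1 − r_1²)
r_1² = (-0.155)² = 0.024025
Numerator = -0.483 − 0.0240 = -0.5070; denominator = 1 − 0.0240 = 0.9760
φ_{22} = -0.5070 / 0.9760 = -0.520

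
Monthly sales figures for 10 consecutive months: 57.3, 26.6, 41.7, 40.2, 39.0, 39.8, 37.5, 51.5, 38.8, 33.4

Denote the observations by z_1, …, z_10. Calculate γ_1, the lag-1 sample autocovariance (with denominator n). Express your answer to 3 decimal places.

-28.588

Mean z̄ = (57.3 + 26.6 + 41.7 + 40.2 + 39.0 + 39.8 + 37.5 + 51.5 + 38.8 + 33.4)/10 = 40.5800
Σ_{t=1}^{9}(z_t−z̄)(z_{t+1}−z̄) = -285.8844
γ_1 = -285.8844 / 10 = -28.588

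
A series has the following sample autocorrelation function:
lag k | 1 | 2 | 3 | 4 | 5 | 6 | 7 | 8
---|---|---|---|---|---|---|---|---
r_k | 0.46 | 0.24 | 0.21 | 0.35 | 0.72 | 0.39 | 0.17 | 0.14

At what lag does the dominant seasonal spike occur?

5

The largest autocorrelation is r_5 = 0.72; the remaining lags stay at or below 0.46. The elevated value at lag 1 (0.46), dropping to 0.24 at lag 2, reflects decaying short-term dependence rather than seasonality.
The dominant spike at lag 5 indicates a seasonal period of 5.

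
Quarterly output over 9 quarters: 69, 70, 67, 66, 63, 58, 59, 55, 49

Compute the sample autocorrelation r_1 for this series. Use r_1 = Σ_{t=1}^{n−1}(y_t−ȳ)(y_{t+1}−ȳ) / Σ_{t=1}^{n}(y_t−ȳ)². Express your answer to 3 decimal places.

0.606

Mean ȳ = (69 + 70 + 67 + 66 + 63 + 58 + 59 + 55 + 49)/9 = 61.7778
Numerator Σ_{t=1}^{8}(y_t−ȳ)(y_{t+1}−ȳ) = 240.8395
Denominator Σ(y_t−ȳ)² = 397.5556
r_1 = 240.8395 / 397.5556 = 0.606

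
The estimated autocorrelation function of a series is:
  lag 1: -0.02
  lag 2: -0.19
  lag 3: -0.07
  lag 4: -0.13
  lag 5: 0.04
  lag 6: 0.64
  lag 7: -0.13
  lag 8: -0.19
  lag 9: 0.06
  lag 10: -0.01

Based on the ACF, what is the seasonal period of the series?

6

The largest autocorrelation is r_6 = 0.64; the remaining lags stay at or below 0.06.
The dominant spike at lag 6 indicates a seasonal period of 6.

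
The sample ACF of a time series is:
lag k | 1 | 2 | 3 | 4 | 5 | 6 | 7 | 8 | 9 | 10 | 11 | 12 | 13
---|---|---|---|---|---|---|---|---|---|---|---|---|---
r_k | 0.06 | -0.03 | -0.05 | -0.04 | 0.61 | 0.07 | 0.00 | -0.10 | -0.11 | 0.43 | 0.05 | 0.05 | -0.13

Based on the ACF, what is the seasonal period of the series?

5

The largest autocorrelation is r_5 = 0.61, with a weaker echo at lag 10 (0.43); the remaining lags stay at or below 0.07.
The dominant spike at lag 5 indicates a seasonal period of 5.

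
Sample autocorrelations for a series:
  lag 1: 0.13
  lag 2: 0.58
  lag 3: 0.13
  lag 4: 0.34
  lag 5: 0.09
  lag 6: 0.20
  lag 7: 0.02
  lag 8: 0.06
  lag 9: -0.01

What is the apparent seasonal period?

2

The largest autocorrelation is r_2 = 0.58, with weaker echoes at lags 4 (0.34) and 6 (0.20); the remaining lags stay at or below 0.13.
The dominant spike at lag 2 indicates a seasonal period of 2.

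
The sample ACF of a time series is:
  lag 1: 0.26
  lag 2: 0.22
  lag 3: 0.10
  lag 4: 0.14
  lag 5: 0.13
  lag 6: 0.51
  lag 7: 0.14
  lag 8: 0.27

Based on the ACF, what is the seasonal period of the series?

The largest autocorrelation is r_6 = 0.51; the remaining lags stay at or below 0.27. The elevated value at lag 1 (0.26), dropping to 0.22 at lag 2, reflects decaying short-term dependence rather than seasonality.
The dominant spike at lag 6 indicates a seasonal period of 6.

6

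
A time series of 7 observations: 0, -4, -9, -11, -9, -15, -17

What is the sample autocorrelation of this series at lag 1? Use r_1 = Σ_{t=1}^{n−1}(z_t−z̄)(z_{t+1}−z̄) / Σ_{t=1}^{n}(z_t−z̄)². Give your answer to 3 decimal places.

0.440

Mean z̄ = (0 − 4 − 9 − 11 − 9 − 15 − 17)/7 = -9.2857
Σ(z_t−z̄)(z_{t+1}−z̄) = (49.0816) + (1.5102) + (-0.4898) + (-0.4898) + (-1.6327) + (44.0816) = 92.0612
Denominator Σ(z_t−z̄)² = 209.4286
r_1 = 92.0612 / 209.4286 = 0.440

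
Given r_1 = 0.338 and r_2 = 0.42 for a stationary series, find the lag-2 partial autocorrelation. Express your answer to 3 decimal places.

φ_{22} = (r_2 − r_1²) / (1 − r_1²)
r_1² = (0.338)² = 0.114244
Numerator = 0.42 − 0.1142 = 0.3058; denominator = 1 − 0.1142 = 0.8858
φ_{22} = 0.3058 / 0.8858 = 0.345

0.345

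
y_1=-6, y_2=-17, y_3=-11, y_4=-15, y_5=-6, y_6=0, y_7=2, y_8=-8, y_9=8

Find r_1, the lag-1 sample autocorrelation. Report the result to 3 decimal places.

0.200

Mean ȳ = (-6 − 17 − 11 − 15 − 6 + 0 + 2 − 8 + 8)/9 = -5.8889
Numerator Σ_{t=1}^{8}(y_t−ȳ)(y_{t+1}−ȳ) = 105.4321
Denominator Σ(y_t−ȳ)² = 526.8889
r_1 = 105.4321 / 526.8889 = 0.200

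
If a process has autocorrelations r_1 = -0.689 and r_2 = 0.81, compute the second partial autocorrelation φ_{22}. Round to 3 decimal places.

φ_{22} = (r_2 − r_1²) / (1 − r_1²)
r_1² = (-0.689)² = 0.474721
Numerator = 0.81 − 0.4747 = 0.3353; denominator = 1 − 0.4747 = 0.5253
φ_{22} = 0.3353 / 0.5253 = 0.638

0.638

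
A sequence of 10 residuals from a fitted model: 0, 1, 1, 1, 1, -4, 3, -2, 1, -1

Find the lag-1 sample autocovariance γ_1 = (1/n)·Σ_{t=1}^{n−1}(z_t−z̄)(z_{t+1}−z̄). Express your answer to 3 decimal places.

Mean z̄ = (0 + 1 + 1 + 1 + 1 − 4 + 3 − 2 + 1 − 1)/10 = 0.1000
Σ_{t=1}^{9}(z_t−z̄)(z_{t+1}−z̄) = -22.2100
γ_1 = -22.2100 / 10 = -2.221

-2.221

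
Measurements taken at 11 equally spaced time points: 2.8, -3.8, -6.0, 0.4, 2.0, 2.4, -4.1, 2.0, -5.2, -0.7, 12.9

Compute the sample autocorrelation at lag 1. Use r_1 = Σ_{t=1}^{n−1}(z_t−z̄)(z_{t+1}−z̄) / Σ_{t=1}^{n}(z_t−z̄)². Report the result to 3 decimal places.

-0.054

Mean z̄ = (2.8 − 3.8 − 6.0 + 0.4 + 2.0 + 2.4 − 4.1 + 2.0 − 5.2 − 0.7 + 12.9)/11 = 0.2455
Numerator Σ_{t=1}^{10}(z_t−z̄)(z_{t+1}−z̄) = -15.3393
Denominator Σ(z_t−z̄)² = 282.2873
r_1 = -15.3393 / 282.2873 = -0.054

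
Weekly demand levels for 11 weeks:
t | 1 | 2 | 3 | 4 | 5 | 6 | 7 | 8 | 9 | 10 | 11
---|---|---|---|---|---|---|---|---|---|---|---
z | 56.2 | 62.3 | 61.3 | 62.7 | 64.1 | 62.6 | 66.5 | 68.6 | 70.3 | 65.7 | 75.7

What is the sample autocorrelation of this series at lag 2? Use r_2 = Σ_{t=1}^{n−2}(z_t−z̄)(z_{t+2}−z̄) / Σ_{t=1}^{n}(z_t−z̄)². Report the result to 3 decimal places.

0.390

Mean z̄ = (56.2 + 62.3 + 61.3 + 62.7 + 64.1 + 62.6 + 66.5 + 68.6 + 70.3 + 65.7 + 75.7)/11 = 65.0909
Numerator Σ_{t=1}^{9}(z_t−z̄)(z_{t+2}−z̄) = 104.6935
Denominator Σ(z_t−z̄)² = 268.4691
r_2 = 104.6935 / 268.4691 = 0.390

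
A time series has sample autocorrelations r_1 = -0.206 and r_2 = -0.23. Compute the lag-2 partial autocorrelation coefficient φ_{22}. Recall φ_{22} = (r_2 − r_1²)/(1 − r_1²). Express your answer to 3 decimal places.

-0.285

φ_{22} = (r_2 − r_1²) / (1 − r_1²)
r_1² = (-0.206)² = 0.042436
Numerator = -0.23 − 0.0424 = -0.2724; denominator = 1 − 0.0424 = 0.9576
φ_{22} = -0.2724 / 0.9576 = -0.285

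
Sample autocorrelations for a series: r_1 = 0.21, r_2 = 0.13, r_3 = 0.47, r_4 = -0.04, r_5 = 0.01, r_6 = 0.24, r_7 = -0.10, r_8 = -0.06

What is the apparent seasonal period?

The largest autocorrelation is r_3 = 0.47, with a weaker echo at lag 6 (0.24); the remaining lags stay at or below 0.21. The elevated value at lag 1 (0.21), dropping to 0.13 at lag 2, reflects decaying short-term dependence rather than seasonality.
The dominant spike at lag 3 indicates a seasonal period of 3.

3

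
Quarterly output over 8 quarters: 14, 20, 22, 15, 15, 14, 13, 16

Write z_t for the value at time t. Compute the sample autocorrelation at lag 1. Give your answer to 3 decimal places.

Mean z̄ = (14 + 20 + 22 + 15 + 15 + 14 + 13 + 16)/8 = 16.1250
Deviations from mean: -2.1250, 3.8750, 5.8750, -1.1250, -1.1250, -2.1250, -3.1250, -0.1250
Σ(z_t−z̄)(z_{t+1}−z̄) = (-8.2344) + (22.7656) + (-6.6094) + (1.2656) + (2.3906) + (6.6406) + (0.3906) = 18.6094
Denominator Σ(z_t−z̄)² = 70.8750
r_1 = 18.6094 / 70.8750 = 0.263

0.263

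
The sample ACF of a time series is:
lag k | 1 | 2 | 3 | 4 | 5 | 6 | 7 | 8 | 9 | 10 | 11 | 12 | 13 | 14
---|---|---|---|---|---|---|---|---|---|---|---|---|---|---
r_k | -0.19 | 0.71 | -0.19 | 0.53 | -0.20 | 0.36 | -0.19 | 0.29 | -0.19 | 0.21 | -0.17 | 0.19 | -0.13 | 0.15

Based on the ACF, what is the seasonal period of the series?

The largest autocorrelation is r_2 = 0.71, with weaker echoes at lags 4 (0.53), 6 (0.36), 8 (0.29), 10 (0.21), 12 (0.19) and 14 (0.15); the remaining lags stay at or below -0.13.
The dominant spike at lag 2 indicates a seasonal period of 2.

2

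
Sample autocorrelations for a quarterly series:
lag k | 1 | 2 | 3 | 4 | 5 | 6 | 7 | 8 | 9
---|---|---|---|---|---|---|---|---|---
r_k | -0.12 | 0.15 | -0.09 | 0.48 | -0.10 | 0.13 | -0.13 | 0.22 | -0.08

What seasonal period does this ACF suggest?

4

The largest autocorrelation is r_4 = 0.48, with a weaker echo at lag 8 (0.22); the remaining lags stay at or below 0.15.
The dominant spike at lag 4 indicates a seasonal period of 4.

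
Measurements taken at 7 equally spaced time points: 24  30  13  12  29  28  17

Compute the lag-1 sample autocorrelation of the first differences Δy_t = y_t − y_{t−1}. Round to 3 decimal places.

-0.153

First differences Δy: 6, -17, -1, 17, -1, -11
Mean of differences = -1.1667
Numerator Σ(Δy_t−Δȳ)(Δy_{t+1}−Δȳ) = -111.6944
Denominator Σ(Δy_t−Δȳ)² = 728.8333
r_1(Δy) = -111.6944 / 728.8333 = -0.153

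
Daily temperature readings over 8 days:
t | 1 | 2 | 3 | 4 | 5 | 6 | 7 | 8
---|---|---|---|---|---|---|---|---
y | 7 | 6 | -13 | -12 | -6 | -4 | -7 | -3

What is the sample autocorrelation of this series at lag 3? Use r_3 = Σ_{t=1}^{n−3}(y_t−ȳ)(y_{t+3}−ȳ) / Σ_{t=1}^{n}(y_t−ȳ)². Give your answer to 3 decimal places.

Mean ȳ = (7 + 6 − 13 − 12 − 6 − 4 − 7 − 3)/8 = -4.0000
Deviations from mean: 11.0000, 10.0000, -9.0000, -8.0000, -2.0000, 0.0000, -3.0000, 1.0000
Σ(y_t−ȳ)(y_{t+3}−ȳ) = (-88.0000) + (-20.0000) + (0.0000) + (24.0000) + (-2.0000) = -86.0000
Denominator Σ(y_t−ȳ)² = 380.0000
r_3 = -86.0000 / 380.0000 = -0.226

-0.226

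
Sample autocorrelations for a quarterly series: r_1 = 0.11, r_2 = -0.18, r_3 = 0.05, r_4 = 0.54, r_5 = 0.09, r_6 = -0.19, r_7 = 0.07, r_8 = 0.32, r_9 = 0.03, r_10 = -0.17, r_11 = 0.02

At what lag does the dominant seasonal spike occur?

The largest autocorrelation is r_4 = 0.54, with a weaker echo at lag 8 (0.32); the remaining lags stay at or below 0.11.
The dominant spike at lag 4 indicates a seasonal period of 4.

4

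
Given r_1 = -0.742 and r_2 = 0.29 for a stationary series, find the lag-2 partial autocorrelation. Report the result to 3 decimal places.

-0.580

φ_{22} = (r_2 − r_1²) / (1 − r_1²)
r_1² = (-0.742)² = 0.550564
Numerator = 0.29 − 0.5506 = -0.2606; denominator = 1 − 0.5506 = 0.4494
φ_{22} = -0.2606 / 0.4494 = -0.580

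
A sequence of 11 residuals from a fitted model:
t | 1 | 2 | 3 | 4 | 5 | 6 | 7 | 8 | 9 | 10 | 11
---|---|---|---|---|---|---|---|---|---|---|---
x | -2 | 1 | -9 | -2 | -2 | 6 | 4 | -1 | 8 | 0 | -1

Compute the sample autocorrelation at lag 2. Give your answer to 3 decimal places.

Mean x̄ = (-2 + 1 − 9 − 2 − 2 + 6 + 4 − 1 + 8 + 0 − 1)/11 = 0.1818
Numerator Σ_{t=1}^{9}(x_t−x̄)(x_{t+2}−x̄) = 31.2066
Denominator Σ(x_t−x̄)² = 211.6364
r_2 = 31.2066 / 211.6364 = 0.147

0.147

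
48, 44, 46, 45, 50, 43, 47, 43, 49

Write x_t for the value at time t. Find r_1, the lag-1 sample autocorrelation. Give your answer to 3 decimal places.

-0.654

Mean x̄ = (48 + 44 + 46 + 45 + 50 + 43 + 47 + 43 + 49)/9 = 46.1111
Numerator Σ_{t=1}^{8}(x_t−x̄)(x_{t+1}−x̄) = -34.5679
Denominator Σ(x_t−x̄)² = 52.8889
r_1 = -34.5679 / 52.8889 = -0.654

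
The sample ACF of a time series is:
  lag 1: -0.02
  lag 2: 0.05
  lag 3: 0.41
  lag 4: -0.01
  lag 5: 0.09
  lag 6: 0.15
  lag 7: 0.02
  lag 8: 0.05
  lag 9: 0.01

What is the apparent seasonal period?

The largest autocorrelation is r_3 = 0.41, with a weaker echo at lag 6 (0.15); the remaining lags stay at or below 0.09.
The dominant spike at lag 3 indicates a seasonal period of 3.

3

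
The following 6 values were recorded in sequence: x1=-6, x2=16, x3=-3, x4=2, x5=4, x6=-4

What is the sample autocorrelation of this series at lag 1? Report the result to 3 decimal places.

-0.583

Mean x̄ = (-6 + 16 − 3 + 2 + 4 − 4)/6 = 1.5000
Numerator Σ_{t=1}^{5}(x_t−x̄)(x_{t+1}−x̄) = -188.7500
Denominator Σ(x_t−x̄)² = 323.5000
r_1 = -188.7500 / 323.5000 = -0.583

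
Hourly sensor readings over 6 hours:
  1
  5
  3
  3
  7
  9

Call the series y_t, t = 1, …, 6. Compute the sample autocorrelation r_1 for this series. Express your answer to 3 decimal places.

0.167

Mean ȳ = (1 + 5 + 3 + 3 + 7 + 9)/6 = 4.6667
Deviations from mean: -3.6667, 0.3333, -1.6667, -1.6667, 2.3333, 4.3333
Σ(y_t−ȳ)(y_{t+1}−ȳ) = (-1.2222) + (-0.5556) + (2.7778) + (-3.8889) + (10.1111) = 7.2222
Denominator Σ(y_t−ȳ)² = 43.3333
r_1 = 7.2222 / 43.3333 = 0.167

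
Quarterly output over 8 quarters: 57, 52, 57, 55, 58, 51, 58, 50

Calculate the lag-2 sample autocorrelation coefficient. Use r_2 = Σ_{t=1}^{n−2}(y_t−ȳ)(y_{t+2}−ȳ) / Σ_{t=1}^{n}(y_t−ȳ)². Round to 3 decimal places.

0.518

Mean ȳ = (57 + 52 + 57 + 55 + 58 + 51 + 58 + 50)/8 = 54.7500
Deviations from mean: 2.2500, -2.7500, 2.2500, 0.2500, 3.2500, -3.7500, 3.2500, -4.7500
Σ(y_t−ȳ)(y_{t+2}−ȳ) = (5.0625) + (-0.6875) + (7.3125) + (-0.9375) + (10.5625) + (17.8125) = 39.1250
Denominator Σ(y_t−ȳ)² = 75.5000
r_2 = 39.1250 / 75.5000 = 0.518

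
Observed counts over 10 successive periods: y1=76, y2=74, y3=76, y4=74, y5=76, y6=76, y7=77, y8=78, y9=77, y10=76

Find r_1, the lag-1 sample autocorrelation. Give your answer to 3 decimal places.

0.286

Mean ȳ = (76 + 74 + 76 + 74 + 76 + 76 + 77 + 78 + 77 + 76)/10 = 76.0000
Numerator Σ_{t=1}^{9}(y_t−ȳ)(y_{t+1}−ȳ) = 4.0000
Denominator Σ(y_t−ȳ)² = 14.0000
r_1 = 4.0000 / 14.0000 = 0.286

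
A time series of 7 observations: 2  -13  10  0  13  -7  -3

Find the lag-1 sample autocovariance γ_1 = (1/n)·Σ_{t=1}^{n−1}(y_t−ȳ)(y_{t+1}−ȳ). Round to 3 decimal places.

-32.420

Mean ȳ = (2 − 13 + 10 + 0 + 13 − 7 − 3)/7 = 0.2857
Deviations: 1.7143, -13.2857, 9.7143, -0.2857, 12.7143, -7.2857, -3.2857
Σ_{t=1}^{6}(y_t−ȳ)(y_{t+1}−ȳ) = -226.9388
γ_1 = -226.9388 / 7 = -32.420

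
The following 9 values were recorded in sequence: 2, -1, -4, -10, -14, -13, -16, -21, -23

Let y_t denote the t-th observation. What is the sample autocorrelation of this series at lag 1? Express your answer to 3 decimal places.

Mean ȳ = (2 − 1 − 4 − 10 − 14 − 13 − 16 − 21 − 23)/9 = -11.1111
Numerator Σ_{t=1}^{8}(y_t−ȳ)(y_{t+1}−ȳ) = 389.7654
Denominator Σ(y_t−ȳ)² = 600.8889
r_1 = 389.7654 / 600.8889 = 0.649

0.649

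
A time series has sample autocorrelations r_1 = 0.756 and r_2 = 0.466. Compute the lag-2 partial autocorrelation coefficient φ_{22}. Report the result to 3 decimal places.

-0.246

φ_{22} = (r_2 − r_1²) / (1 − r_1²)
r_1² = (0.756)² = 0.571536
Numerator = 0.466 − 0.5715 = -0.1055; denominator = 1 − 0.5715 = 0.4285
φ_{22} = -0.1055 / 0.4285 = -0.246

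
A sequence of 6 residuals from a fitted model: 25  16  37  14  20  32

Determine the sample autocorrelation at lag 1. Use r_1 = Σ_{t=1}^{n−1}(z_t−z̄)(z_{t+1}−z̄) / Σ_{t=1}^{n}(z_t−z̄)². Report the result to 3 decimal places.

Mean z̄ = (25 + 16 + 37 + 14 + 20 + 32)/6 = 24.0000
Deviations from mean: 1.0000, -8.0000, 13.0000, -10.0000, -4.0000, 8.0000
Numerator Σ_{t=1}^{5}(z_t−z̄)(z_{t+1}−z̄) = -234.0000
Denominator Σ(z_t−z̄)² = 414.0000
r_1 = -234.0000 / 414.0000 = -0.565

-0.565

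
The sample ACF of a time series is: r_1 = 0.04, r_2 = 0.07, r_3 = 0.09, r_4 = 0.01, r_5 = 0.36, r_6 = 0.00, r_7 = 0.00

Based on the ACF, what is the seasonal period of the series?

The largest autocorrelation is r_5 = 0.36; the remaining lags stay at or below 0.09.
The dominant spike at lag 5 indicates a seasonal period of 5.

5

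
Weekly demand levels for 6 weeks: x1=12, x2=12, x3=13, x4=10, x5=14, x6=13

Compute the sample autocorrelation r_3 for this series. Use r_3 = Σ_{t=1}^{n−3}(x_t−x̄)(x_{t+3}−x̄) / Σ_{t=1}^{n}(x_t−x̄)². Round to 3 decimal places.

Mean x̄ = (12 + 12 + 13 + 10 + 14 + 13)/6 = 12.3333
Deviations from mean: -0.3333, -0.3333, 0.6667, -2.3333, 1.6667, 0.6667
Σ(x_t−x̄)(x_{t+3}−x̄) = (0.7778) + (-0.5556) + (0.4444) = 0.6667
Denominator Σ(x_t−x̄)² = 9.3333
r_3 = 0.6667 / 9.3333 = 0.071

0.071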